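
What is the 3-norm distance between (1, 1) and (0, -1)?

(Σ|x_i - y_i|^3)^(1/3) = (|1 - 0|^3 + |1 - (-1)|^3)^(1/3)
= (1^3 + 2^3)^(1/3) = (1 + 8)^(1/3) = (9)^(1/3) ≈ 2.0801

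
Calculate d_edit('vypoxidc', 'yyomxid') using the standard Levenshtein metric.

Let D[i][j] be the edit distance between the first i characters of 'vypoxidc' and the first j characters of 'yyomxid', with D[i][0] = i, D[0][j] = j, and D[i][j] = D[i-1][j-1] if the characters match, else 1 + min(D[i-1][j], D[i][j-1], D[i-1][j-1]). Filling the table (rows: prefixes of 'vypoxidc', columns: prefixes of 'yyomxid'):
     ε  y  y  o  m  x  i  d
  ε  0  1  2  3  4  5  6  7
  v  1  1  2  3  4  5  6  7
  y  2  1  1  2  3  4  5  6
  p  3  2  2  2  3  4  5  6
  o  4  3  3  2  3  4  5  6
  x  5  4  4  3  3  3  4  5
  i  6  5  5  4  4  4  3  4
  d  7  6  6  5  5  5  4  3
  c  8  7  7  6  6  6  5  4
The bottom-right entry gives D[8][7] = 4, so no sequence of fewer than 4 edits works. Backtracking through the table gives one optimal edit sequence (4 edits):
  vypoxidc → yypoxidc (sub v→y @1)
  yypoxidc → yyooxidc (sub p→o @3)
  yyooxidc → yyomxidc (sub o→m @4)
  yyomxidc → yyomxid (del c @8)
Edit distance = 4.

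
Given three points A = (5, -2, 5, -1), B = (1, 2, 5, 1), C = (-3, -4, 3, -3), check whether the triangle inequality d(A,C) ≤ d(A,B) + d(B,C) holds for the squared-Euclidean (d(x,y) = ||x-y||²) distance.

d(A,B) = 4² + 4² + 0² + 2² = 36, d(B,C) = 4² + 6² + 2² + 4² = 72, d(A,C) = 8² + 2² + 2² + 2² = 76.
d(A,C) = 76 ≤ 36 + 72 = 108. Triangle inequality is satisfied.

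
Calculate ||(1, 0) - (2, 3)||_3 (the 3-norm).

(Σ|x_i - y_i|^3)^(1/3) = (|1 - 2|^3 + |0 - 3|^3)^(1/3)
= (1^3 + 3^3)^(1/3) = (1 + 27)^(1/3) = (28)^(1/3) ≈ 3.0366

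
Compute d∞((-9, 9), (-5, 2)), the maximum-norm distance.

max(|x_i - y_i|) = max(|-9 - (-5)|, |9 - 2|) = max(4, 7) = 7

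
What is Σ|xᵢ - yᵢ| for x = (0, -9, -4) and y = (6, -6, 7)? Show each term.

Σ|x_i - y_i| = |0 - 6| + |-9 - (-6)| + |-4 - 7| = 6 + 3 + 11 = 20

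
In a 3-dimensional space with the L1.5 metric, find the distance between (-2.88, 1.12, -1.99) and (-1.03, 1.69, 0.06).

(Σ|x_i - y_i|^1.5)^(1/1.5) = (|-2.88 - (-1.03)|^1.5 + |1.12 - 1.69|^1.5 + |-1.99 - 0.06|^1.5)^(1/1.5)
= (1.85^1.5 + 0.57^1.5 + 2.05^1.5)^(1/1.5) ≈ (2.5163 + 0.4303 + 2.9352)^(1/1.5) = (5.8818)^(1/1.5) ≈ 3.2584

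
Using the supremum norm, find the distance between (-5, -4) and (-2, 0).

max(|x_i - y_i|) = max(|-5 - (-2)|, |-4 - 0|) = max(3, 4) = 4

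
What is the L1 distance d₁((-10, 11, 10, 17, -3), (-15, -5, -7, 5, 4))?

Σ|x_i - y_i| = |-10 - (-15)| + |11 - (-5)| + |10 - (-7)| + |17 - 5| + |-3 - 4| = 5 + 16 + 17 + 12 + 7 = 57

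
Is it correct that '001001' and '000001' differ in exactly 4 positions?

Differing positions: 3. Hamming distance = 1, so the claim that d_H = 4 is false.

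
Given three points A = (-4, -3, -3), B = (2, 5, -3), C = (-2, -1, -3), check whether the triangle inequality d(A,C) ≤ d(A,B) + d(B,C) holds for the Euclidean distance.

d(A,B) = √(6² + 8² + 0²) = √100 = 10, d(B,C) = √(4² + 6² + 0²) = √52 ≈ 7.2111, d(A,C) = √(2² + 2² + 0²) = √8 ≈ 2.8284.
d(A,C) ≈ 2.8284 ≤ 10 + 7.2111 = 17.2111. Triangle inequality is satisfied.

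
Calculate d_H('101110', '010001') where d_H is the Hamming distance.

Differing positions: 1, 2, 3, 4, 5, 6. Hamming distance = 6.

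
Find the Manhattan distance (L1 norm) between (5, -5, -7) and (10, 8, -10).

Σ|x_i - y_i| = |5 - 10| + |-5 - 8| + |-7 - (-10)| = 5 + 13 + 3 = 21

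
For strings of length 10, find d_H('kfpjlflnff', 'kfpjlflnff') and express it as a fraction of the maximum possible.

Differing positions: none. Hamming distance = 0. The maximum possible Hamming distance for length-10 strings is 10, so d_H/10 = 0/10 = 0.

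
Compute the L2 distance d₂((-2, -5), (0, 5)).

√(Σ(x_i - y_i)²) = √((-2 - 0)² + (-5 - 5)²)
= √((-2)² + (-10)²) = √(4 + 100) = √104 ≈ 10.198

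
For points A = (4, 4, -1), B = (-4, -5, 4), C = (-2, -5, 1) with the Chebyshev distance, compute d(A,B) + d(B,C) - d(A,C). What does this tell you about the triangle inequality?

d(A,B) = max(8, 9, 5) = 9, d(B,C) = max(2, 0, 3) = 3, d(A,C) = max(6, 9, 2) = 9.
d(A,B) + d(B,C) - d(A,C) = 9 + 3 - 9 = 12 - 9 = 3. This is ≥ 0, so the triangle inequality holds for these points.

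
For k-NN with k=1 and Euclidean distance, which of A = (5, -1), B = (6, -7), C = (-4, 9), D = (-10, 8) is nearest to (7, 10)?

Distances: d(A) ≈ 11.1803, d(B) ≈ 17.0294, d(C) ≈ 11.0454, d(D) ≈ 17.1172. Nearest: C = (-4, 9) with distance 11.0454.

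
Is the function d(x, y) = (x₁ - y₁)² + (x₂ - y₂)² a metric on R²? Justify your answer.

No. The squared Euclidean distance fails the triangle inequality. Counterexample: x = (0, 0), y = (4, 2), z = (8, 4). d(x,z) = 8² + 4² = 80, but d(x,y) + d(y,z) = (4² + 2²) + (4² + 2²) = 20 + 20 = 40. Since 80 > 40, the triangle inequality is violated. (Note: √d, the ordinary Euclidean distance, IS a metric.)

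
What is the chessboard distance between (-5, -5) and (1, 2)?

max(|x_i - y_i|) = max(|-5 - 1|, |-5 - 2|) = max(6, 7) = 7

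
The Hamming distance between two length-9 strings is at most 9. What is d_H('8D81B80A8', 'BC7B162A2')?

Differing positions: 1, 2, 3, 4, 5, 6, 7, 9. Hamming distance = 8. The maximum possible Hamming distance for length-9 strings is 9, so d_H/9 = 8/9 ≈ 0.8889.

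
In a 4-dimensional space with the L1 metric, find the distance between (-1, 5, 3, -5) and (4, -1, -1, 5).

Σ|x_i - y_i| = |-1 - 4| + |5 - (-1)| + |3 - (-1)| + |-5 - 5| = 5 + 6 + 4 + 10 = 25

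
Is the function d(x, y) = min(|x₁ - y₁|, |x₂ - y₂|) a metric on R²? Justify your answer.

No. d fails identity of indiscernibles: take x = (-2, 0) and y = (-2, 8). Then d(x,y) = min(|-2 - (-2)|, |0 - 8|) = min(0, 8) = 0, yet x ≠ y.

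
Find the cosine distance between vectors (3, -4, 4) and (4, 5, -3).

With u = (3, -4, 4), v = (4, 5, -3):
u·v = 3·4 + (-4)·5 + 4·(-3) = 12 + (-20) + (-12) = -20.
|u| = √(3² + (-4)² + 4²) = √41, |v| = √(4² + 5² + (-3)²) = √50, so |u||v| = √(41·50) = √2050.
cos θ = (u·v)/(|u||v|) = -20/√2050 ≈ -0.4417
Cosine distance = 1 - cos θ ≈ 1 - (-0.4417) = 1.4417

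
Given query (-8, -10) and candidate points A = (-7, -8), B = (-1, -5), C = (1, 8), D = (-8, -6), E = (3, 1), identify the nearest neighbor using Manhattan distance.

Distances: d(A) = 3, d(B) = 12, d(C) = 27, d(D) = 4, d(E) = 22. Nearest: A = (-7, -8) with distance 3.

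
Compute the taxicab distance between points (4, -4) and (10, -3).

Σ|x_i - y_i| = |4 - 10| + |-4 - (-3)| = 6 + 1 = 7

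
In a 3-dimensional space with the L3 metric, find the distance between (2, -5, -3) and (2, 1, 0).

(Σ|x_i - y_i|^3)^(1/3) = (|2 - 2|^3 + |-5 - 1|^3 + |-3 - 0|^3)^(1/3)
= (0^3 + 6^3 + 3^3)^(1/3) = (0 + 216 + 27)^(1/3) = (243)^(1/3) ≈ 6.2403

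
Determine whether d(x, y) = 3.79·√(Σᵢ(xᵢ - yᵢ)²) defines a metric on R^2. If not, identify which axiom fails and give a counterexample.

Yes. The L2 (Euclidean) norm induces a metric on R^2, and multiplying a metric by a positive constant 3.79 > 0 preserves all four axioms: non-negativity (3.79·||x-y|| ≥ 0), identity (3.79·||x-y|| = 0 ⟺ ||x-y|| = 0 ⟺ x = y), symmetry (||x-y|| = ||y-x||), and the triangle inequality (3.79·||x-z|| ≤ 3.79·||x-y|| + 3.79·||y-z||). So d is a metric.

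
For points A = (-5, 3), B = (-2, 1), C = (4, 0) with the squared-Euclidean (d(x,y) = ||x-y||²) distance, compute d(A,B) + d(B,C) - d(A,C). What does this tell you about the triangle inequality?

d(A,B) = 3² + 2² = 13, d(B,C) = 6² + 1² = 37, d(A,C) = 9² + 3² = 90.
d(A,B) + d(B,C) - d(A,C) = 13 + 37 - 90 = 50 - 90 = -40. This is < 0, so the triangle inequality FAILS for these points (squared-Euclidean is not a metric).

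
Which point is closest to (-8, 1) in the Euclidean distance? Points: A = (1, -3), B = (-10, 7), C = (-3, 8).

Distances: d(A) ≈ 9.8489, d(B) ≈ 6.3246, d(C) ≈ 8.6023. Nearest: B = (-10, 7) with distance 6.3246.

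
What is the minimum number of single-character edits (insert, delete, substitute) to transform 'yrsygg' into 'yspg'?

Let D[i][j] be the edit distance between the first i characters of 'yrsygg' and the first j characters of 'yspg', with D[i][0] = i, D[0][j] = j, and D[i][j] = D[i-1][j-1] if the characters match, else 1 + min(D[i-1][j], D[i][j-1], D[i-1][j-1]). Filling the table (rows: prefixes of 'yrsygg', columns: prefixes of 'yspg'):
     ε  y  s  p  g
  ε  0  1  2  3  4
  y  1  0  1  2  3
  r  2  1  1  2  3
  s  3  2  1  2  3
  y  4  3  2  2  3
  g  5  4  3  3  2
  g  6  5  4  4  3
The bottom-right entry gives D[6][4] = 3, so no sequence of fewer than 3 edits works. Backtracking through the table gives one optimal edit sequence (3 edits):
  yrsygg → ysygg (del r @2)
  ysygg → ysgg (del y @3)
  ysgg → yspg (sub g→p @3)
Edit distance = 3.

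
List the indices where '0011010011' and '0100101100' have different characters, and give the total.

Differing positions: 2, 3, 4, 5, 6, 7, 8, 9, 10. Hamming distance = 9.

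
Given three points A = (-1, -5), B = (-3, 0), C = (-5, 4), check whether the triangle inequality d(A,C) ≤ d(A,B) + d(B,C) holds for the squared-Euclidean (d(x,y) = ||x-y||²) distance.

d(A,B) = 2² + 5² = 29, d(B,C) = 2² + 4² = 20, d(A,C) = 4² + 9² = 97.
d(A,C) = 97 > 29 + 20 = 49. Triangle inequality is VIOLATED. (Squared-Euclidean is not a metric — this is a counterexample.)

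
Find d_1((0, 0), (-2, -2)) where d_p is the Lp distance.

Σ|x_i - y_i| = |0 - (-2)| + |0 - (-2)| = 2 + 2 = 4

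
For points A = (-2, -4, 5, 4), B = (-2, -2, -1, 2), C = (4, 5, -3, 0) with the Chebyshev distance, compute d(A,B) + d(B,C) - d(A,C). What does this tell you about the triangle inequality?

d(A,B) = max(0, 2, 6, 2) = 6, d(B,C) = max(6, 7, 2, 2) = 7, d(A,C) = max(6, 9, 8, 4) = 9.
d(A,B) + d(B,C) - d(A,C) = 6 + 7 - 9 = 13 - 9 = 4. This is ≥ 0, so the triangle inequality holds for these points.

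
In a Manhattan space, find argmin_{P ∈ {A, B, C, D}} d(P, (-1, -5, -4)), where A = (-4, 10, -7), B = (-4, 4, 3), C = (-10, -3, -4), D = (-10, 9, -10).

Distances: d(A) = 21, d(B) = 19, d(C) = 11, d(D) = 29. Nearest: C = (-10, -3, -4) with distance 11.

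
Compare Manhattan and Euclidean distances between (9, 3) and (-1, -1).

L1 = |9 - (-1)| + |3 - (-1)| = 10 + 4 = 14
L2 = √(10² + 4²) = √116 ≈ 10.7703
L1 ≥ L2 always (equality iff movement is along one axis); L1 > L2 here.
Ratio L1/L2 = 14/√116 ≈ 1.2999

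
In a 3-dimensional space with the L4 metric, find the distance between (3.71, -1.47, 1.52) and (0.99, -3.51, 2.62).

(Σ|x_i - y_i|^4)^(1/4) = (|3.71 - 0.99|^4 + |-1.47 - (-3.51)|^4 + |1.52 - 2.62|^4)^(1/4)
= (2.72^4 + 2.04^4 + 1.1^4)^(1/4) ≈ (54.7363 + 17.3189 + 1.4641)^(1/4) = (73.5193)^(1/4) ≈ 2.9282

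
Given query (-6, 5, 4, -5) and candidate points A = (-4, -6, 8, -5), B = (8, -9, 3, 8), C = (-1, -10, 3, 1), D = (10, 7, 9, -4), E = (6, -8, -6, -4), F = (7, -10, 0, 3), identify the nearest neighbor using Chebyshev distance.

Distances: d(A) = 11, d(B) = 14, d(C) = 15, d(D) = 16, d(E) = 13, d(F) = 15. Nearest: A = (-4, -6, 8, -5) with distance 11.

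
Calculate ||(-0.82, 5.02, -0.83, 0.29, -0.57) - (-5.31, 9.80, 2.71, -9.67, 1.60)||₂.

√(Σ(x_i - y_i)²) = √((-0.82 - (-5.31))² + (5.02 - 9.8)² + (-0.83 - 2.71)² + (0.29 - (-9.67))² + (-0.57 - 1.6)²)
= √(4.49² + (-4.78)² + (-3.54)² + 9.96² + (-2.17)²) = √(20.1601 + 22.8484 + 12.5316 + 99.2016 + 4.7089) = √159.4506 ≈ 12.6274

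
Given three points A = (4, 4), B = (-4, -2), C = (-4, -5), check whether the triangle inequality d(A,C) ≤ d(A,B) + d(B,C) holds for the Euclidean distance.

d(A,B) = √(8² + 6²) = √100 = 10, d(B,C) = √(0² + 3²) = √9 = 3, d(A,C) = √(8² + 9²) = √145 ≈ 12.0416.
d(A,C) ≈ 12.0416 ≤ 10 + 3 = 13. Triangle inequality is satisfied.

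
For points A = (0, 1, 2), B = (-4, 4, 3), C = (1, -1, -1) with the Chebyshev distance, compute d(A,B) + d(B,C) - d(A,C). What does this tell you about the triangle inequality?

d(A,B) = max(4, 3, 1) = 4, d(B,C) = max(5, 5, 4) = 5, d(A,C) = max(1, 2, 3) = 3.
d(A,B) + d(B,C) - d(A,C) = 4 + 5 - 3 = 9 - 3 = 6. This is ≥ 0, so the triangle inequality holds for these points.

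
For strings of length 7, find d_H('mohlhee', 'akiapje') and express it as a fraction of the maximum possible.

Differing positions: 1, 2, 3, 4, 5, 6. Hamming distance = 6. The maximum possible Hamming distance for length-7 strings is 7, so d_H/7 = 6/7 ≈ 0.8571.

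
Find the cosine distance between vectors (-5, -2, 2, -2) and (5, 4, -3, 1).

With u = (-5, -2, 2, -2), v = (5, 4, -3, 1):
u·v = (-5)·5 + (-2)·4 + 2·(-3) + (-2)·1 = (-25) + (-8) + (-6) + (-2) = -41.
|u| = √((-5)² + (-2)² + 2² + (-2)²) = √37, |v| = √(5² + 4² + (-3)² + 1²) = √51, so |u||v| = √(37·51) = √1887.
cos θ = (u·v)/(|u||v|) = -41/√1887 ≈ -0.9438
Cosine distance = 1 - cos θ ≈ 1 - (-0.9438) = 1.9438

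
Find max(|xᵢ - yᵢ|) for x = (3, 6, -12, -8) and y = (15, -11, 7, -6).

max(|x_i - y_i|) = max(|3 - 15|, |6 - (-11)|, |-12 - 7|, |-8 - (-6)|) = max(12, 17, 19, 2) = 19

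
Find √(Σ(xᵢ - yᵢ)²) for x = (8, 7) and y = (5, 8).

√(Σ(x_i - y_i)²) = √((8 - 5)² + (7 - 8)²)
= √(3² + (-1)²) = √(9 + 1) = √10 ≈ 3.1623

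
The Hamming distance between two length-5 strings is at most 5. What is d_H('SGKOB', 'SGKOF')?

Differing positions: 5. Hamming distance = 1. The maximum possible Hamming distance for length-5 strings is 5, so d_H/5 = 1/5 = 0.2.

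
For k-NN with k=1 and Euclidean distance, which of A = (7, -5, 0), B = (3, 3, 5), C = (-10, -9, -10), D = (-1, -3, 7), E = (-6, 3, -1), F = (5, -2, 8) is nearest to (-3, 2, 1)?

Distances: d(A) ≈ 12.2474, d(B) ≈ 7.2801, d(C) ≈ 17.0587, d(D) ≈ 8.0623, d(E) ≈ 3.7417, d(F) ≈ 11.3578. Nearest: E = (-6, 3, -1) with distance 3.7417.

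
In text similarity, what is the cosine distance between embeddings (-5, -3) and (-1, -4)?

With u = (-5, -3), v = (-1, -4):
u·v = (-5)·(-1) + (-3)·(-4) = 5 + 12 = 17.
|u| = √((-5)² + (-3)²) = √34, |v| = √((-1)² + (-4)²) = √17, so |u||v| = √(34·17) = √578.
cos θ = (u·v)/(|u||v|) = 17/√578 ≈ 0.7071
Cosine distance = 1 - cos θ ≈ 1 - 0.7071 = 0.2929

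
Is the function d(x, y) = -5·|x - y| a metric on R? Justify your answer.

No. With c = -5 < 0, d fails non-negativity: d(4, 12) = -5·|4 - 12| = -5·8 = -40 < 0.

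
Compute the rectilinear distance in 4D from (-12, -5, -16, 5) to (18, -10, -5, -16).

Σ|x_i - y_i| = |-12 - 18| + |-5 - (-10)| + |-16 - (-5)| + |5 - (-16)| = 30 + 5 + 11 + 21 = 67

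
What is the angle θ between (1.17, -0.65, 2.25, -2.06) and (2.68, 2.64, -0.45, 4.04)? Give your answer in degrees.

With u = (1.17, -0.65, 2.25, -2.06), v = (2.68, 2.64, -0.45, 4.04):
u·v = 1.17·2.68 + (-0.65)·2.64 + 2.25·(-0.45) + (-2.06)·4.04 = 3.1356 + (-1.716) + (-1.0125) + (-8.3224) = -7.9153.
|u| = √(1.17² + (-0.65)² + 2.25² + (-2.06)²) = √(1.3689 + 0.4225 + 5.0625 + 4.2436) = √11.0975, |v| = √(2.68² + 2.64² + (-0.45)² + 4.04²) = √(7.1824 + 6.9696 + 0.2025 + 16.3216) = √30.6761.
cos θ = (u·v)/(|u||v|) = -7.9153/(√11.0975·√30.6761) ≈ -0.428997
θ = arccos(-0.428997) ≈ 115.4°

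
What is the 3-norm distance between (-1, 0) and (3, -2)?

(Σ|x_i - y_i|^3)^(1/3) = (|-1 - 3|^3 + |0 - (-2)|^3)^(1/3)
= (4^3 + 2^3)^(1/3) = (64 + 8)^(1/3) = (72)^(1/3) ≈ 4.1602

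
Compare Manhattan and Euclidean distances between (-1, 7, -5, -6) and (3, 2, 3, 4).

L1 = |-1 - 3| + |7 - 2| + |-5 - 3| + |-6 - 4| = 4 + 5 + 8 + 10 = 27
L2 = √(4² + 5² + 8² + 10²) = √205 ≈ 14.3178
L1 ≥ L2 always (equality iff movement is along one axis); L1 > L2 here.
Ratio L1/L2 = 27/√205 ≈ 1.8858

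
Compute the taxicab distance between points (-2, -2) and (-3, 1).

Σ|x_i - y_i| = |-2 - (-3)| + |-2 - 1| = 1 + 3 = 4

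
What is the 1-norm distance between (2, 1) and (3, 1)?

Σ|x_i - y_i| = |2 - 3| + |1 - 1| = 1 + 0 = 1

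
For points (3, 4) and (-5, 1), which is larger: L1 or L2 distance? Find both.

L1 = |3 - (-5)| + |4 - 1| = 8 + 3 = 11
L2 = √(8² + 3²) = √73 ≈ 8.544
L1 ≥ L2 always (equality iff movement is along one axis); L1 > L2 here.
Ratio L1/L2 = 11/√73 ≈ 1.2875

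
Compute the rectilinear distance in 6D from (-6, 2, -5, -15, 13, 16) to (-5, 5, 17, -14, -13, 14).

Σ|x_i - y_i| = |-6 - (-5)| + |2 - 5| + |-5 - 17| + |-15 - (-14)| + |13 - (-13)| + |16 - 14| = 1 + 3 + 22 + 1 + 26 + 2 = 55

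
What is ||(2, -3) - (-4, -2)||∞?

max(|x_i - y_i|) = max(|2 - (-4)|, |-3 - (-2)|) = max(6, 1) = 6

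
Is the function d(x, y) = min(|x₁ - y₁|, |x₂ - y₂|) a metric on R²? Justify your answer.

No. d fails identity of indiscernibles: take x = (-2, 0) and y = (-2, 2). Then d(x,y) = min(|-2 - (-2)|, |0 - 2|) = min(0, 2) = 0, yet x ≠ y.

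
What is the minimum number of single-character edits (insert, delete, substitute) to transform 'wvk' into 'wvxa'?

Let D[i][j] be the edit distance between the first i characters of 'wvk' and the first j characters of 'wvxa', with D[i][0] = i, D[0][j] = j, and D[i][j] = D[i-1][j-1] if the characters match, else 1 + min(D[i-1][j], D[i][j-1], D[i-1][j-1]). Filling the table (rows: prefixes of 'wvk', columns: prefixes of 'wvxa'):
     ε  w  v  x  a
  ε  0  1  2  3  4
  w  1  0  1  2  3
  v  2  1  0  1  2
  k  3  2  1  1  2
The bottom-right entry gives D[3][4] = 2, so no sequence of fewer than 2 edits works. Backtracking through the table gives one optimal edit sequence (2 edits):
  wvk → wvxk (ins x @3)
  wvxk → wvxa (sub k→a @4)
Edit distance = 2.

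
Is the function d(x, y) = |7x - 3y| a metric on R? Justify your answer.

No. d fails symmetry: d(3, 4) = |7·3 - 3·4| = |9| = 9, but d(4, 3) = |7·4 - 3·3| = |19| = 19. Since 9 ≠ 19, d(x,y) ≠ d(y,x) in general.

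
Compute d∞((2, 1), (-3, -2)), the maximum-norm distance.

max(|x_i - y_i|) = max(|2 - (-3)|, |1 - (-2)|) = max(5, 3) = 5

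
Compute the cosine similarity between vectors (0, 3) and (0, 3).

With u = (0, 3), v = (0, 3):
u·v = 0·0 + 3·3 = 0 + 9 = 9.
|u| = √(0² + 3²) = √9, |v| = √(0² + 3²) = √9, so |u||v| = √(9·9) = √81 = 9.
cos θ = (u·v)/(|u||v|) = 9/9 = 1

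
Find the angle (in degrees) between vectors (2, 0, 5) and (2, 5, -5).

With u = (2, 0, 5), v = (2, 5, -5):
u·v = 2·2 + 0·5 + 5·(-5) = 4 + 0 + (-25) = -21.
|u| = √(2² + 0² + 5²) = √29, |v| = √(2² + 5² + (-5)²) = √54, so |u||v| = √(29·54) = √1566.
cos θ = (u·v)/(|u||v|) = -21/√1566 ≈ -0.530669
θ = arccos(-0.530669) ≈ 122.05°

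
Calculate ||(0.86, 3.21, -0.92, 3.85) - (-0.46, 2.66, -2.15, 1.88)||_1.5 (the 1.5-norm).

(Σ|x_i - y_i|^1.5)^(1/1.5) = (|0.86 - (-0.46)|^1.5 + |3.21 - 2.66|^1.5 + |-0.92 - (-2.15)|^1.5 + |3.85 - 1.88|^1.5)^(1/1.5)
= (1.32^1.5 + 0.55^1.5 + 1.23^1.5 + 1.97^1.5)^(1/1.5) ≈ (1.5166 + 0.4079 + 1.3641 + 2.765)^(1/1.5) = (6.0536)^(1/1.5) ≈ 3.3216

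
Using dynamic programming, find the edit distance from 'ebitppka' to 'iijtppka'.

Let D[i][j] be the edit distance between the first i characters of 'ebitppka' and the first j characters of 'iijtppka', with D[i][0] = i, D[0][j] = j, and D[i][j] = D[i-1][j-1] if the characters match, else 1 + min(D[i-1][j], D[i][j-1], D[i-1][j-1]). Filling the table (rows: prefixes of 'ebitppka', columns: prefixes of 'iijtppka'):
     ε  i  i  j  t  p  p  k  a
  ε  0  1  2  3  4  5  6  7  8
  e  1  1  2  3  4  5  6  7  8
  b  2  2  2  3  4  5  6  7  8
  i  3  2  2  3  4  5  6  7  8
  t  4  3  3  3  3  4  5  6  7
  p  5  4  4  4  4  3  4  5  6
  p  6  5  5  5  5  4  3  4  5
  k  7  6  6  6  6  5  4  3  4
  a  8  7  7  7  7  6  5  4  3
The bottom-right entry gives D[8][8] = 3, so no sequence of fewer than 3 edits works. Backtracking through the table gives one optimal edit sequence (3 edits):
  ebitppka → ibitppka (sub e→i @1)
  ibitppka → iiitppka (sub b→i @2)
  iiitppka → iijtppka (sub i→j @3)
Edit distance = 3.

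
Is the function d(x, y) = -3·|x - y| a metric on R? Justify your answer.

No. With c = -3 < 0, d fails non-negativity: d(4, 9) = -3·|4 - 9| = -3·5 = -15 < 0.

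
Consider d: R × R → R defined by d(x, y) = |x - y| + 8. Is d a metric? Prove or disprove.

No. d fails identity of indiscernibles (specifically d(x,x) = 0): d(-1, -1) = |-1 - (-1)| + 8 = 0 + 8 = 8 ≠ 0.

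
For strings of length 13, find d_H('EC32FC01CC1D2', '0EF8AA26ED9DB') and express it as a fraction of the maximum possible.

Differing positions: 1, 2, 3, 4, 5, 6, 7, 8, 9, 10, 11, 13. Hamming distance = 12. The maximum possible Hamming distance for length-13 strings is 13, so d_H/13 = 12/13 ≈ 0.9231.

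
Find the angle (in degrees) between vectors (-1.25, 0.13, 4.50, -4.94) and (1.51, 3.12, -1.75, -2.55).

With u = (-1.25, 0.13, 4.50, -4.94), v = (1.51, 3.12, -1.75, -2.55):
u·v = (-1.25)·1.51 + 0.13·3.12 + 4.5·(-1.75) + (-4.94)·(-2.55) = (-1.8875) + 0.4056 + (-7.875) + 12.597 = 3.2401.
|u| = √((-1.25)² + 0.13² + 4.5² + (-4.94)²) = √(1.5625 + 0.0169 + 20.25 + 24.4036) = √46.233, |v| = √(1.51² + 3.12² + (-1.75)² + (-2.55)²) = √(2.2801 + 9.7344 + 3.0625 + 6.5025) = √21.5795.
cos θ = (u·v)/(|u||v|) = 3.2401/(√46.233·√21.5795) ≈ 0.10258
θ = arccos(0.10258) ≈ 84.11°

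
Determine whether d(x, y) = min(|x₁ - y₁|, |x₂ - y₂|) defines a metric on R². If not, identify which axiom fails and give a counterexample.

No. d fails identity of indiscernibles: take x = (4, 0) and y = (4, 3). Then d(x,y) = min(|4 - 4|, |0 - 3|) = min(0, 3) = 0, yet x ≠ y.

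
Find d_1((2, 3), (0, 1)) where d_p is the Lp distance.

Σ|x_i - y_i| = |2 - 0| + |3 - 1| = 2 + 2 = 4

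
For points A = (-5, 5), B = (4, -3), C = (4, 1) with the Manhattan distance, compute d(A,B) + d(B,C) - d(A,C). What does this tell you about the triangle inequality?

d(A,B) = 9 + 8 = 17, d(B,C) = 0 + 4 = 4, d(A,C) = 9 + 4 = 13.
d(A,B) + d(B,C) - d(A,C) = 17 + 4 - 13 = 21 - 13 = 8. This is ≥ 0, so the triangle inequality holds for these points.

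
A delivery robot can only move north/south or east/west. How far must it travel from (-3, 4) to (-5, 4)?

Σ|x_i - y_i| = |-3 - (-5)| + |4 - 4| = 2 + 0 = 2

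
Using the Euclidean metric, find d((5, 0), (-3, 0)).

√(Σ(x_i - y_i)²) = √((5 - (-3))² + (0 - 0)²)
= √(8² + 0²) = √(64 + 0) = √64 = 8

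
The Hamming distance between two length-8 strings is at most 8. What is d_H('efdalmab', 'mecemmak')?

Differing positions: 1, 2, 3, 4, 5, 8. Hamming distance = 6. The maximum possible Hamming distance for length-8 strings is 8, so d_H/8 = 6/8 = 0.75.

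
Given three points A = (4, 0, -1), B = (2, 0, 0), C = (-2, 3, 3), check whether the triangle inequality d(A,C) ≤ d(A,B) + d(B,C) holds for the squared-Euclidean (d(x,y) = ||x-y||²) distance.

d(A,B) = 2² + 0² + 1² = 5, d(B,C) = 4² + 3² + 3² = 34, d(A,C) = 6² + 3² + 4² = 61.
d(A,C) = 61 > 5 + 34 = 39. Triangle inequality is VIOLATED. (Squared-Euclidean is not a metric — this is a counterexample.)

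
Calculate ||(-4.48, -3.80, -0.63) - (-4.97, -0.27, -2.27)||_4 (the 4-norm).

(Σ|x_i - y_i|^4)^(1/4) = (|-4.48 - (-4.97)|^4 + |-3.8 - (-0.27)|^4 + |-0.63 - (-2.27)|^4)^(1/4)
= (0.49^4 + 3.53^4 + 1.64^4)^(1/4) ≈ (0.0576 + 155.274 + 7.2339)^(1/4) = (162.5655)^(1/4) ≈ 3.5707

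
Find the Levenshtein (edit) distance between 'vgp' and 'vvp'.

Let D[i][j] be the edit distance between the first i characters of 'vgp' and the first j characters of 'vvp', with D[i][0] = i, D[0][j] = j, and D[i][j] = D[i-1][j-1] if the characters match, else 1 + min(D[i-1][j], D[i][j-1], D[i-1][j-1]). Filling the table (rows: prefixes of 'vgp', columns: prefixes of 'vvp'):
     ε  v  v  p
  ε  0  1  2  3
  v  1  0  1  2
  g  2  1  1  2
  p  3  2  2  1
The bottom-right entry gives D[3][3] = 1, so no sequence of fewer than 1 edit works. Backtracking through the table gives one optimal edit sequence (1 edit):
  vgp → vvp (sub g→v @2)
Edit distance = 1.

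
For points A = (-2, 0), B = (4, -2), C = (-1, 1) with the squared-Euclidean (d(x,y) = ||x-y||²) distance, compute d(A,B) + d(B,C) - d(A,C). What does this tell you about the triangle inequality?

d(A,B) = 6² + 2² = 40, d(B,C) = 5² + 3² = 34, d(A,C) = 1² + 1² = 2.
d(A,B) + d(B,C) - d(A,C) = 40 + 34 - 2 = 74 - 2 = 72. This is ≥ 0, so the triangle inequality holds for these points.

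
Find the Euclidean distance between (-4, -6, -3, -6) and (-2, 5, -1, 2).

√(Σ(x_i - y_i)²) = √((-4 - (-2))² + (-6 - 5)² + (-3 - (-1))² + (-6 - 2)²)
= √((-2)² + (-11)² + (-2)² + (-8)²) = √(4 + 121 + 4 + 64) = √193 ≈ 13.8924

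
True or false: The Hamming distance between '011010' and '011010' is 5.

Differing positions: none. Hamming distance = 0, so the claim that d_H = 5 is false.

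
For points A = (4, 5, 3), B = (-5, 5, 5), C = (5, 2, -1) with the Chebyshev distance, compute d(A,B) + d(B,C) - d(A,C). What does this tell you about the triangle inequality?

d(A,B) = max(9, 0, 2) = 9, d(B,C) = max(10, 3, 6) = 10, d(A,C) = max(1, 3, 4) = 4.
d(A,B) + d(B,C) - d(A,C) = 9 + 10 - 4 = 19 - 4 = 15. This is ≥ 0, so the triangle inequality holds for these points.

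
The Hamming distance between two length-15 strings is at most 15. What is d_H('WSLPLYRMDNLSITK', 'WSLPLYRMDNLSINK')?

Differing positions: 14. Hamming distance = 1. The maximum possible Hamming distance for length-15 strings is 15, so d_H/15 = 1/15 ≈ 0.0667.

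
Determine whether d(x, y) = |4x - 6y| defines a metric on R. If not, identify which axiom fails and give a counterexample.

No. d fails symmetry: d(1, 9) = |4·1 - 6·9| = |-50| = 50, but d(9, 1) = |4·9 - 6·1| = |30| = 30. Since 50 ≠ 30, d(x,y) ≠ d(y,x) in general.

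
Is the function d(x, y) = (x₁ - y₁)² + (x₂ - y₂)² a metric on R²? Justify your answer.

No. The squared Euclidean distance fails the triangle inequality. Counterexample: x = (0, 0), y = (3, 3), z = (6, 6). d(x,z) = 6² + 6² = 72, but d(x,y) + d(y,z) = (3² + 3²) + (3² + 3²) = 18 + 18 = 36. Since 72 > 36, the triangle inequality is violated. (Note: √d, the ordinary Euclidean distance, IS a metric.)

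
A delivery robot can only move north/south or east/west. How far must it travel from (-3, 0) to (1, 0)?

Σ|x_i - y_i| = |-3 - 1| + |0 - 0| = 4 + 0 = 4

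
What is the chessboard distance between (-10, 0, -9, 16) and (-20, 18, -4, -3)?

max(|x_i - y_i|) = max(|-10 - (-20)|, |0 - 18|, |-9 - (-4)|, |16 - (-3)|) = max(10, 18, 5, 19) = 19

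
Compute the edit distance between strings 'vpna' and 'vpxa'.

Let D[i][j] be the edit distance between the first i characters of 'vpna' and the first j characters of 'vpxa', with D[i][0] = i, D[0][j] = j, and D[i][j] = D[i-1][j-1] if the characters match, else 1 + min(D[i-1][j], D[i][j-1], D[i-1][j-1]). Filling the table (rows: prefixes of 'vpna', columns: prefixes of 'vpxa'):
     ε  v  p  x  a
  ε  0  1  2  3  4
  v  1  0  1  2  3
  p  2  1  0  1  2
  n  3  2  1  1  2
  a  4  3  2  2  1
The bottom-right entry gives D[4][4] = 1, so no sequence of fewer than 1 edit works. Backtracking through the table gives one optimal edit sequence (1 edit):
  vpna → vpxa (sub n→x @3)
Edit distance = 1.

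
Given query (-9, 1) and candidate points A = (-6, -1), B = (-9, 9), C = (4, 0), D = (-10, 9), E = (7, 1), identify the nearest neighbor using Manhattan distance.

Distances: d(A) = 5, d(B) = 8, d(C) = 14, d(D) = 9, d(E) = 16. Nearest: A = (-6, -1) with distance 5.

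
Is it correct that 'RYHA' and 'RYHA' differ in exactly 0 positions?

Differing positions: none. Hamming distance = 0, so the claim is true.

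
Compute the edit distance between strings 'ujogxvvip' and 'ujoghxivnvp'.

Let D[i][j] be the edit distance between the first i characters of 'ujogxvvip' and the first j characters of 'ujoghxivnvp', with D[i][0] = i, D[0][j] = j, and D[i][j] = D[i-1][j-1] if the characters match, else 1 + min(D[i-1][j], D[i][j-1], D[i-1][j-1]). Filling the table (rows: prefixes of 'ujogxvvip', columns: prefixes of 'ujoghxivnvp'):
     ε  u  j  o  g  h  x  i  v  n  v  p
  ε  0  1  2  3  4  5  6  7  8  9 10 11
  u  1  0  1  2  3  4  5  6  7  8  9 10
  j  2  1  0  1  2  3  4  5  6  7  8  9
  o  3  2  1  0  1  2  3  4  5  6  7  8
  g  4  3  2  1  0  1  2  3  4  5  6  7
  x  5  4  3  2  1  1  1  2  3  4  5  6
  v  6  5  4  3  2  2  2  2  2  3  4  5
  v  7  6  5  4  3  3  3  3  2  3  3  4
  i  8  7  6  5  4  4  4  3  3  3  4  4
  p  9  8  7  6  5  5  5  4  4  4  4  4
The bottom-right entry gives D[9][11] = 4, so no sequence of fewer than 4 edits works. Backtracking through the table gives one optimal edit sequence (4 edits):
  ujogxvvip → ujoghxvvip (ins h @5)
  ujoghxvvip → ujoghxivvip (ins i @7)
  ujoghxivvip → ujoghxivnip (sub v→n @9)
  ujoghxivnip → ujoghxivnvp (sub i→v @10)
Edit distance = 4.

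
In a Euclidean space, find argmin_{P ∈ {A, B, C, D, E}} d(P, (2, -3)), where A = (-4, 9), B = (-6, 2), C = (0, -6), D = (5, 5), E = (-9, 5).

Distances: d(A) ≈ 13.4164, d(B) ≈ 9.434, d(C) ≈ 3.6056, d(D) ≈ 8.544, d(E) ≈ 13.6015. Nearest: C = (0, -6) with distance 3.6056.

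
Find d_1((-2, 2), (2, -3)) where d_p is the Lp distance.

Σ|x_i - y_i| = |-2 - 2| + |2 - (-3)| = 4 + 5 = 9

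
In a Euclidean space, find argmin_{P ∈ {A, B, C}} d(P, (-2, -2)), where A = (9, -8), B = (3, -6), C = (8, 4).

Distances: d(A) ≈ 12.53, d(B) ≈ 6.4031, d(C) ≈ 11.6619. Nearest: B = (3, -6) with distance 6.4031.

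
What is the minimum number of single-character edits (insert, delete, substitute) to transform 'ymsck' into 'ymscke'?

Let D[i][j] be the edit distance between the first i characters of 'ymsck' and the first j characters of 'ymscke', with D[i][0] = i, D[0][j] = j, and D[i][j] = D[i-1][j-1] if the characters match, else 1 + min(D[i-1][j], D[i][j-1], D[i-1][j-1]). Filling the table (rows: prefixes of 'ymsck', columns: prefixes of 'ymscke'):
     ε  y  m  s  c  k  e
  ε  0  1  2  3  4  5  6
  y  1  0  1  2  3  4  5
  m  2  1  0  1  2  3  4
  s  3  2  1  0  1  2  3
  c  4  3  2  1  0  1  2
  k  5  4  3  2  1  0  1
The bottom-right entry gives D[5][6] = 1, so no sequence of fewer than 1 edit works. Backtracking through the table gives one optimal edit sequence (1 edit):
  ymsck → ymscke (ins e @6)
Edit distance = 1.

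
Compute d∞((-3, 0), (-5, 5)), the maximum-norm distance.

max(|x_i - y_i|) = max(|-3 - (-5)|, |0 - 5|) = max(2, 5) = 5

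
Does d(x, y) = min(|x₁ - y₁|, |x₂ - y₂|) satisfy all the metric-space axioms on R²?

No. d fails identity of indiscernibles: take x = (-2, 0) and y = (-2, 9). Then d(x,y) = min(|-2 - (-2)|, |0 - 9|) = min(0, 9) = 0, yet x ≠ y.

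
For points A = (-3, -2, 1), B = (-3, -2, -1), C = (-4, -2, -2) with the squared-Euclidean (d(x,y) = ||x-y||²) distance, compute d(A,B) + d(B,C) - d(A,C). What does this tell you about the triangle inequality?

d(A,B) = 0² + 0² + 2² = 4, d(B,C) = 1² + 0² + 1² = 2, d(A,C) = 1² + 0² + 3² = 10.
d(A,B) + d(B,C) - d(A,C) = 4 + 2 - 10 = 6 - 10 = -4. This is < 0, so the triangle inequality FAILS for these points (squared-Euclidean is not a metric).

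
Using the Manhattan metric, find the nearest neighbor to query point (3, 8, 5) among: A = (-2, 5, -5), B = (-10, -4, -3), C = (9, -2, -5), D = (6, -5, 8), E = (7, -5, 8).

Distances: d(A) = 18, d(B) = 33, d(C) = 26, d(D) = 19, d(E) = 20. Nearest: A = (-2, 5, -5) with distance 18.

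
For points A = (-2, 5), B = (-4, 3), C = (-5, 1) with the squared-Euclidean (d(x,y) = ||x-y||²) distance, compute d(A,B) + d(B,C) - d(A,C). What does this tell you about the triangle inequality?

d(A,B) = 2² + 2² = 8, d(B,C) = 1² + 2² = 5, d(A,C) = 3² + 4² = 25.
d(A,B) + d(B,C) - d(A,C) = 8 + 5 - 25 = 13 - 25 = -12. This is < 0, so the triangle inequality FAILS for these points (squared-Euclidean is not a metric).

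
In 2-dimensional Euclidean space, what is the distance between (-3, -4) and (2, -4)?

√(Σ(x_i - y_i)²) = √((-3 - 2)² + (-4 - (-4))²)
= √((-5)² + 0²) = √(25 + 0) = √25 = 5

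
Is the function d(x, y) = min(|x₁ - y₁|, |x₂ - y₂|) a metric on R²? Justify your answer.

No. d fails identity of indiscernibles: take x = (0, 0) and y = (0, 1). Then d(x,y) = min(|0 - 0|, |0 - 1|) = min(0, 1) = 0, yet x ≠ y.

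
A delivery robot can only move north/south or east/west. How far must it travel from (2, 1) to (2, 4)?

Σ|x_i - y_i| = |2 - 2| + |1 - 4| = 0 + 3 = 3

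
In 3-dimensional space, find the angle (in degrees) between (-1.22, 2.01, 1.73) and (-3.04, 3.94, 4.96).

With u = (-1.22, 2.01, 1.73), v = (-3.04, 3.94, 4.96):
u·v = (-1.22)·(-3.04) + 2.01·3.94 + 1.73·4.96 = 3.7088 + 7.9194 + 8.5808 = 20.209.
|u| = √((-1.22)² + 2.01² + 1.73²) = √(1.4884 + 4.0401 + 2.9929) = √8.5214, |v| = √((-3.04)² + 3.94² + 4.96²) = √(9.2416 + 15.5236 + 24.6016) = √49.3668.
cos θ = (u·v)/(|u||v|) = 20.209/(√8.5214·√49.3668) ≈ 0.985308
θ = arccos(0.985308) ≈ 9.83°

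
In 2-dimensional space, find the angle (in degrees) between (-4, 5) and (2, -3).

With u = (-4, 5), v = (2, -3):
u·v = (-4)·2 + 5·(-3) = (-8) + (-15) = -23.
|u| = √((-4)² + 5²) = √41, |v| = √(2² + (-3)²) = √13, so |u||v| = √(41·13) = √533.
cos θ = (u·v)/(|u||v|) = -23/√533 ≈ -0.996241
θ = arccos(-0.996241) ≈ 175.03°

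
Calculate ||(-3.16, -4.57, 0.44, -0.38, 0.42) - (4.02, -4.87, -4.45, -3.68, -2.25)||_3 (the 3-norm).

(Σ|x_i - y_i|^3)^(1/3) = (|-3.16 - 4.02|^3 + |-4.57 - (-4.87)|^3 + |0.44 - (-4.45)|^3 + |-0.38 - (-3.68)|^3 + |0.42 - (-2.25)|^3)^(1/3)
= (7.18^3 + 0.3^3 + 4.89^3 + 3.3^3 + 2.67^3)^(1/3) ≈ (370.1462 + 0.027 + 116.9302 + 35.937 + 19.0342)^(1/3) = (542.0746)^(1/3) ≈ 8.1537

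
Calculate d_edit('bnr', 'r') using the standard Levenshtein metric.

Let D[i][j] be the edit distance between the first i characters of 'bnr' and the first j characters of 'r', with D[i][0] = i, D[0][j] = j, and D[i][j] = D[i-1][j-1] if the characters match, else 1 + min(D[i-1][j], D[i][j-1], D[i-1][j-1]). Filling the table (rows: prefixes of 'bnr', columns: prefixes of 'r'):
     ε  r
  ε  0  1
  b  1  1
  n  2  2
  r  3  2
The bottom-right entry gives D[3][1] = 2, so no sequence of fewer than 2 edits works. Backtracking through the table gives one optimal edit sequence (2 edits):
  bnr → nr (del b @1)
  nr → r (del n @1)
Edit distance = 2.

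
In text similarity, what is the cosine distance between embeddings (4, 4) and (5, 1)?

With u = (4, 4), v = (5, 1):
u·v = 4·5 + 4·1 = 20 + 4 = 24.
|u| = √(4² + 4²) = √32, |v| = √(5² + 1²) = √26, so |u||v| = √(32·26) = √832.
cos θ = (u·v)/(|u||v|) = 24/√832 ≈ 0.8321
Cosine distance = 1 - cos θ ≈ 1 - 0.8321 = 0.1679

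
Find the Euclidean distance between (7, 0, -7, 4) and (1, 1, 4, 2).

√(Σ(x_i - y_i)²) = √((7 - 1)² + (0 - 1)² + (-7 - 4)² + (4 - 2)²)
= √(6² + (-1)² + (-11)² + 2²) = √(36 + 1 + 121 + 4) = √162 ≈ 12.7279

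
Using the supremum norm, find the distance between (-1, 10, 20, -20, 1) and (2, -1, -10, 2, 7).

max(|x_i - y_i|) = max(|-1 - 2|, |10 - (-1)|, |20 - (-10)|, |-20 - 2|, |1 - 7|) = max(3, 11, 30, 22, 6) = 30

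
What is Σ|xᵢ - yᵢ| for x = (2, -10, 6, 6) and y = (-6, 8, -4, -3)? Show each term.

Σ|x_i - y_i| = |2 - (-6)| + |-10 - 8| + |6 - (-4)| + |6 - (-3)| = 8 + 18 + 10 + 9 = 45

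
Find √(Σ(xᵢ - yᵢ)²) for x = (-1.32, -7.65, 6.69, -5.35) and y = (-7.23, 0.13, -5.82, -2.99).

√(Σ(x_i - y_i)²) = √((-1.32 - (-7.23))² + (-7.65 - 0.13)² + (6.69 - (-5.82))² + (-5.35 - (-2.99))²)
= √(5.91² + (-7.78)² + 12.51² + (-2.36)²) = √(34.9281 + 60.5284 + 156.5001 + 5.5696) = √257.5262 ≈ 16.0476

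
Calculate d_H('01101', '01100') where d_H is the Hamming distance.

Differing positions: 5. Hamming distance = 1.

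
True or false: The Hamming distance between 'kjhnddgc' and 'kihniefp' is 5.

Differing positions: 2, 5, 6, 7, 8. Hamming distance = 5, so the claim is true.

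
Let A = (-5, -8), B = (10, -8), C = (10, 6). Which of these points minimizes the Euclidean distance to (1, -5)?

Distances: d(A) ≈ 6.7082, d(B) ≈ 9.4868, d(C) ≈ 14.2127. Nearest: A = (-5, -8) with distance 6.7082.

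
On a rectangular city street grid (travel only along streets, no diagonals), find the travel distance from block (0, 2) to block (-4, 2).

Σ|x_i - y_i| = |0 - (-4)| + |2 - 2| = 4 + 0 = 4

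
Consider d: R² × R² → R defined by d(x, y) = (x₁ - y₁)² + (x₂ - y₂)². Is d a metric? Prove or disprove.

No. The squared Euclidean distance fails the triangle inequality. Counterexample: x = (0, 0), y = (1, 2), z = (2, 4). d(x,z) = 2² + 4² = 20, but d(x,y) + d(y,z) = (1² + 2²) + (1² + 2²) = 5 + 5 = 10. Since 20 > 10, the triangle inequality is violated. (Note: √d, the ordinary Euclidean distance, IS a metric.)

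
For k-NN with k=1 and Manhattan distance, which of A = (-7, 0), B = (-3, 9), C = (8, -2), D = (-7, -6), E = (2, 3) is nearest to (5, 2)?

Distances: d(A) = 14, d(B) = 15, d(C) = 7, d(D) = 20, d(E) = 4. Nearest: E = (2, 3) with distance 4.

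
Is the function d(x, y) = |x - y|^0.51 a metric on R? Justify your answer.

Yes. With 0 < p = 0.51 ≤ 1, d(x,y) = |x-y|^0.51 is a metric on R. Non-negativity and symmetry are immediate; |x-y|^0.51 = 0 ⟺ |x-y| = 0 ⟺ x = y. For the triangle inequality, the function t ↦ t^0.51 is subadditive on [0,∞) when p ≤ 1, so |x-z|^0.51 ≤ (|x-y| + |y-z|)^0.51 ≤ |x-y|^0.51 + |y-z|^0.51.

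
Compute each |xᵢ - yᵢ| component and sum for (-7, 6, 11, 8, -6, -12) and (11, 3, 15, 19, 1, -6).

Σ|x_i - y_i| = |-7 - 11| + |6 - 3| + |11 - 15| + |8 - 19| + |-6 - 1| + |-12 - (-6)| = 18 + 3 + 4 + 11 + 7 + 6 = 49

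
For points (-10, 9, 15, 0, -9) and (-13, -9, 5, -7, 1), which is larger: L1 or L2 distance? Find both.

L1 = |-10 - (-13)| + |9 - (-9)| + |15 - 5| + |0 - (-7)| + |-9 - 1| = 3 + 18 + 10 + 7 + 10 = 48
L2 = √(3² + 18² + 10² + 7² + 10²) = √582 ≈ 24.1247
L1 ≥ L2 always (equality iff movement is along one axis); L1 > L2 here.
Ratio L1/L2 = 48/√582 ≈ 1.9897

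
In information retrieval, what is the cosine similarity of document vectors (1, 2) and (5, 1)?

With u = (1, 2), v = (5, 1):
u·v = 1·5 + 2·1 = 5 + 2 = 7.
|u| = √(1² + 2²) = √5, |v| = √(5² + 1²) = √26, so |u||v| = √(5·26) = √130.
cos θ = (u·v)/(|u||v|) = 7/√130 ≈ 0.6139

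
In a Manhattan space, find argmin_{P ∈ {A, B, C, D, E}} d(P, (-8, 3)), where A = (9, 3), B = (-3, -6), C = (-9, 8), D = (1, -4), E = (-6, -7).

Distances: d(A) = 17, d(B) = 14, d(C) = 6, d(D) = 16, d(E) = 12. Nearest: C = (-9, 8) with distance 6.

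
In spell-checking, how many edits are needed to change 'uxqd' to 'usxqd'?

Let D[i][j] be the edit distance between the first i characters of 'uxqd' and the first j characters of 'usxqd', with D[i][0] = i, D[0][j] = j, and D[i][j] = D[i-1][j-1] if the characters match, else 1 + min(D[i-1][j], D[i][j-1], D[i-1][j-1]). Filling the table (rows: prefixes of 'uxqd', columns: prefixes of 'usxqd'):
     ε  u  s  x  q  d
  ε  0  1  2  3  4  5
  u  1  0  1  2  3  4
  x  2  1  1  1  2  3
  q  3  2  2  2  1  2
  d  4  3  3  3  2  1
The bottom-right entry gives D[4][5] = 1, so no sequence of fewer than 1 edit works. Backtracking through the table gives one optimal edit sequence (1 edit):
  uxqd → usxqd (ins s @2)
Edit distance = 1.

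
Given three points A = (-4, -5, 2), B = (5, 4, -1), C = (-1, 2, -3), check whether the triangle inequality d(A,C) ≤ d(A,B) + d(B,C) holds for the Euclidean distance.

d(A,B) = √(9² + 9² + 3²) = √171 ≈ 13.0767, d(B,C) = √(6² + 2² + 2²) = √44 ≈ 6.6332, d(A,C) = √(3² + 7² + 5²) = √83 ≈ 9.1104.
d(A,C) ≈ 9.1104 ≤ 13.0767 + 6.6332 = 19.7099. Triangle inequality is satisfied.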